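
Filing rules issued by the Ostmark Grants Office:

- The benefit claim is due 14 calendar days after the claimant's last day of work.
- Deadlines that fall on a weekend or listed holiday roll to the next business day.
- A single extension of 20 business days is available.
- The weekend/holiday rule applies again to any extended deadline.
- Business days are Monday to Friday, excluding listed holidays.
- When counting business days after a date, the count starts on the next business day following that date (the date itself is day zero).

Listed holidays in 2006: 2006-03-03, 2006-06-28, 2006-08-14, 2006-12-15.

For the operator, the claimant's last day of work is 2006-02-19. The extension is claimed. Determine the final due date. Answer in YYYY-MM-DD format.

2006-04-03

14 calendar days after 2006-02-19 is 2006-03-05.
2006-03-05 is a Sunday, so it moves to the next business day, 2006-03-06 (Monday).
Counting 20 further business days from 2006-03-06 reaches 2006-04-03.
Since 2006-04-03 is a Monday and not a holiday, the date is unchanged.
So the filing is due 2006-04-03.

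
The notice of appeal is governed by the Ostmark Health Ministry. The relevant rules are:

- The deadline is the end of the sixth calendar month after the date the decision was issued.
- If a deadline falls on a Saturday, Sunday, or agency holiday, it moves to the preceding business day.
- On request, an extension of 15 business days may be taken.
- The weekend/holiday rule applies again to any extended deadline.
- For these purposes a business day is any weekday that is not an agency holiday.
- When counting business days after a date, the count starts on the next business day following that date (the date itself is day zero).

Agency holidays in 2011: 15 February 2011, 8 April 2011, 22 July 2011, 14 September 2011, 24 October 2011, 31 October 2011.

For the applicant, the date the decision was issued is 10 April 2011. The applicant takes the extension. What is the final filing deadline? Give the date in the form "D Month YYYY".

The sixth month after 10 April 2011 is October 2011, whose last day is 31 October 2011.
Because 31 October 2011 is a listed holiday, the deadline becomes 28 October 2011 (Friday).
The 15-business-day extension runs from 28 October 2011 to 21 November 2011.
21 November 2011 (Monday) is already a business day.
Final deadline: 21 November 2011.

21 November 2011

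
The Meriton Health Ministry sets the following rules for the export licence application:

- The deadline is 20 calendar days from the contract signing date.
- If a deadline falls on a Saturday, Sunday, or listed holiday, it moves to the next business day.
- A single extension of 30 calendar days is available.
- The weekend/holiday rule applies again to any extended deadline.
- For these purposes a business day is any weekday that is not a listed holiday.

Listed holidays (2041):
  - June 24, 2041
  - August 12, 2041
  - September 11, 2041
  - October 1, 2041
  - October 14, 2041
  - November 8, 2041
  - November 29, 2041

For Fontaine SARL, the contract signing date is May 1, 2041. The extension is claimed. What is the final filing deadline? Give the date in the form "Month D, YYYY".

Trigger date May 1, 2041 + 20 calendar days = May 21, 2041.
May 21, 2041 (Tuesday) is already a business day.
The 30-calendar-day extension moves the deadline from May 21, 2041 to June 20, 2041.
June 20, 2041 is a Thursday and not a listed holiday, so it stands.
Deadline: June 20, 2041.

June 20, 2041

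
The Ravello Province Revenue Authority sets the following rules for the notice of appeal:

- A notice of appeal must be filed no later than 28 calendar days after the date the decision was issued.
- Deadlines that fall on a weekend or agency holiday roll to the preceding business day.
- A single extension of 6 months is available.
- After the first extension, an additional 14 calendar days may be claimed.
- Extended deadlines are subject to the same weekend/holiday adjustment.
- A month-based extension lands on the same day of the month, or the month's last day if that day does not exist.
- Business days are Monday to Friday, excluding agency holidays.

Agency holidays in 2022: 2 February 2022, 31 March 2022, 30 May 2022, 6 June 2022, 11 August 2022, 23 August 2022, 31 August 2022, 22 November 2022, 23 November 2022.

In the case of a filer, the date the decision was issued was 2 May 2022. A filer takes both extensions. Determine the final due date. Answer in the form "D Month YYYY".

9 December 2022

28 calendar days after 2 May 2022 is 30 May 2022.
30 May 2022 is a listed holiday; the preceding business day is 27 May 2022 (Friday).
Add 6 months to 27 May 2022: 27 November 2022.
27 November 2022 is a Sunday, so it moves to the preceding business day, 25 November 2022 (Friday).
With the 14-day extension, 25 November 2022 becomes 9 December 2022.
Since 9 December 2022 is a Friday and not a holiday, the date is unchanged.
Deadline: 9 December 2022.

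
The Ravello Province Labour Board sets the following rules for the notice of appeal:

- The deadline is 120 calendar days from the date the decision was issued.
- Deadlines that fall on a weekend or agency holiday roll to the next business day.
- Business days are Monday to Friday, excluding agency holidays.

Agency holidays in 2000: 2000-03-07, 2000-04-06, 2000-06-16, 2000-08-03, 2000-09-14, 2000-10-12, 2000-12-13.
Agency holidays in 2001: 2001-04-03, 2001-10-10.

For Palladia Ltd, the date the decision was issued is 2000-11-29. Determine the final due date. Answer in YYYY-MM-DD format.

2001-03-29

Trigger date 2000-11-29 + 120 calendar days = 2001-03-29.
2001-03-29 is a Thursday and not a listed holiday, so it stands.
Deadline: 2001-03-29.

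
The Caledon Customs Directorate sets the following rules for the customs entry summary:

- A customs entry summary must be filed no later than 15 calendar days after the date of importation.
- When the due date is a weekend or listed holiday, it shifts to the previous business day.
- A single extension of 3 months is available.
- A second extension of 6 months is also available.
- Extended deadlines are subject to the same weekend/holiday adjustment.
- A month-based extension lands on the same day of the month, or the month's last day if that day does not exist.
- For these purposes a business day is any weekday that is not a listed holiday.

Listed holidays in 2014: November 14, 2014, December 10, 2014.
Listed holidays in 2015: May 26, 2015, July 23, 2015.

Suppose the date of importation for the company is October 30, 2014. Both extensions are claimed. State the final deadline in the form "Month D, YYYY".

Trigger date October 30, 2014 + 15 calendar days = November 14, 2014.
November 14, 2014 falls on a listed holiday. Rolling to the preceding business day gives November 13, 2014, a Thursday.
The 3 months extension carries November 13, 2014 to February 13, 2015.
February 13, 2015 (Friday) is already a business day.
Applying the 6 months extension: 6 months after February 13, 2015 is August 13, 2015.
Since August 13, 2015 is a Thursday and not a holiday, the date is unchanged.
The final due date is August 13, 2015.

August 13, 2015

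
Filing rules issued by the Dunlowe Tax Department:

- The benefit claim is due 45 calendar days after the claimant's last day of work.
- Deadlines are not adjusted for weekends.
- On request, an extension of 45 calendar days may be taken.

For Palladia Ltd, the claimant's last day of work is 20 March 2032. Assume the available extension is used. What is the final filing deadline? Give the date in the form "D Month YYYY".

18 June 2032

45 calendar days after 20 March 2032 is 4 May 2032.
No adjustment is made for weekends or holidays, so 4 May 2032 stands.
The 45-calendar-day extension moves the deadline from 4 May 2032 to 18 June 2032.
18 June 2032 is a Friday; no weekend or holiday adjustment applies.
So the filing is due 18 June 2032.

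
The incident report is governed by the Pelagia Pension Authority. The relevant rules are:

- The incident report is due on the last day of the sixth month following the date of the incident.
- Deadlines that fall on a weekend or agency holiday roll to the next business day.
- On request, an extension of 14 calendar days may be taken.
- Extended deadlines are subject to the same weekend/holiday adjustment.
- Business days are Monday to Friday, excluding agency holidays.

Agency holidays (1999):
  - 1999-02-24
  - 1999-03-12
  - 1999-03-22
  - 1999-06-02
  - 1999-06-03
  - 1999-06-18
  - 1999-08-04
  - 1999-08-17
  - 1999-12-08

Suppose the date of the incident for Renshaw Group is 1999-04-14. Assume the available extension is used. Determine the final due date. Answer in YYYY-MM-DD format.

1999-11-15

6 months after 1999-04-14 falls in October 1999; the last day of that month is 1999-10-31.
1999-10-31 is a Sunday; the next business day is 1999-11-01 (Monday).
The 14-calendar-day extension moves the deadline from 1999-11-01 to 1999-11-15.
1999-11-15 falls on a Monday, which is a business day, so no adjustment is needed.
Final deadline: 1999-11-15.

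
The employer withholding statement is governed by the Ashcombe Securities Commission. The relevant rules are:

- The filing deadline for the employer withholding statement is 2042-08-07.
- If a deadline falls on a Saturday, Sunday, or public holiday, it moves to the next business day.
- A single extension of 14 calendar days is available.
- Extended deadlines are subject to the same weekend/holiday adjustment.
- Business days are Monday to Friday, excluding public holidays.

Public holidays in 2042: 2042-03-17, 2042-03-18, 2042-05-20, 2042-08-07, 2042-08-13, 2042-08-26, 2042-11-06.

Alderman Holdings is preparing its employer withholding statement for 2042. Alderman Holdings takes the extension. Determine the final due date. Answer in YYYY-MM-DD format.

Start from the fixed due date, 2042-08-07.
2042-08-07 is a listed holiday, so it moves to the next business day, 2042-08-08 (Friday).
Add the 14 calendar-day extension to 2042-08-08: 2042-08-22.
Since 2042-08-22 is a Friday and not a holiday, the date is unchanged.
The final due date is 2042-08-22.

2042-08-22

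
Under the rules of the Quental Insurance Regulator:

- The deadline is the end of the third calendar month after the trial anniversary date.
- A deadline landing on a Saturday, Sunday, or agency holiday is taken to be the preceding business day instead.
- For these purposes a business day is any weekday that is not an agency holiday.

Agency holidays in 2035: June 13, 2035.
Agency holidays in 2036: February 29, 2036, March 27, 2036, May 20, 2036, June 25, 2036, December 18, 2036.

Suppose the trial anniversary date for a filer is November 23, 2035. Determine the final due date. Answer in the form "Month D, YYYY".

3 months after November 23, 2035 falls in February 2036; the last day of that month is February 29, 2036.
February 29, 2036 is a listed holiday, so it moves to the preceding business day, February 28, 2036 (Thursday).
Deadline: February 28, 2036.

February 28, 2036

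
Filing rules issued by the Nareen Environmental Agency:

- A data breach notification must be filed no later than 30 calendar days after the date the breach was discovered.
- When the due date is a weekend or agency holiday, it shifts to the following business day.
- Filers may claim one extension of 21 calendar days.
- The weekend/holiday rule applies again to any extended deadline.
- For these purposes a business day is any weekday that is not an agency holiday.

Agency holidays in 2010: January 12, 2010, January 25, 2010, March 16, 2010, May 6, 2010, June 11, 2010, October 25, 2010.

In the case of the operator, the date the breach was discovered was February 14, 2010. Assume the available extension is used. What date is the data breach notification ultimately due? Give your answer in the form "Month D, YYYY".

April 7, 2010

30 calendar days after February 14, 2010 is March 16, 2010.
Because March 16, 2010 is a listed holiday, the deadline becomes March 17, 2010 (Wednesday).
The 21-calendar-day extension moves the deadline from March 17, 2010 to April 7, 2010.
Since April 7, 2010 is a Wednesday and not a holiday, the date is unchanged.
Final deadline: April 7, 2010.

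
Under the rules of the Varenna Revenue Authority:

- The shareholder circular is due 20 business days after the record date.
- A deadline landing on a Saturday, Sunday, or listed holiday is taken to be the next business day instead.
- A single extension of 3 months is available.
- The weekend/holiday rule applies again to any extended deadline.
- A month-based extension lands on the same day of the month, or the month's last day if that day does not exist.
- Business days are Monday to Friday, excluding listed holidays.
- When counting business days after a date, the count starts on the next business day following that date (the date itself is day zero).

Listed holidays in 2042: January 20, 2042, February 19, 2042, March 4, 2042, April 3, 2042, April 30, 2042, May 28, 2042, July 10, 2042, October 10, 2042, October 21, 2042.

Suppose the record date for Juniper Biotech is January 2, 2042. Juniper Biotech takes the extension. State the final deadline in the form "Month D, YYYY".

May 1, 2042

Starting the day after January 2, 2042 and counting 20 business days lands on January 31, 2042.
Since January 31, 2042 is a Friday and not a holiday, the date is unchanged.
Applying the 3 months extension: 3 months after January 31, 2042 is April 30, 2042 (day 31 does not exist in April, so the month's last day is used).
Because April 30, 2042 is a listed holiday, the deadline becomes May 1, 2042 (Thursday).
The final due date is May 1, 2042.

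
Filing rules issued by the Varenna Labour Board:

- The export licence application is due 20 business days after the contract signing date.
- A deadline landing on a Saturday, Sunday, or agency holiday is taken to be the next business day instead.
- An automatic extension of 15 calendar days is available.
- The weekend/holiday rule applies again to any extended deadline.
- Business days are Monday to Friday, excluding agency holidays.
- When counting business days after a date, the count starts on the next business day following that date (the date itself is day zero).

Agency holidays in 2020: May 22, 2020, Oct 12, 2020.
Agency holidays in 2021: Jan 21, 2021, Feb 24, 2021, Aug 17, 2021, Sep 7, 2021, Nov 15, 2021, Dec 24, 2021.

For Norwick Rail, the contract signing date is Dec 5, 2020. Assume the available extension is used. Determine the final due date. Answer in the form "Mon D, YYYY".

Counting 20 business days after Dec 5, 2020 (skipping weekends and listed holidays) reaches Jan 1, 2021.
Jan 1, 2021 is a Friday and not a listed holiday, so it stands.
Add the 15 calendar-day extension to Jan 1, 2021: Jan 16, 2021.
Jan 16, 2021 is a Saturday, so it moves to the next business day, Jan 18, 2021 (Monday).
The final due date is Jan 18, 2021.

Jan 18, 2021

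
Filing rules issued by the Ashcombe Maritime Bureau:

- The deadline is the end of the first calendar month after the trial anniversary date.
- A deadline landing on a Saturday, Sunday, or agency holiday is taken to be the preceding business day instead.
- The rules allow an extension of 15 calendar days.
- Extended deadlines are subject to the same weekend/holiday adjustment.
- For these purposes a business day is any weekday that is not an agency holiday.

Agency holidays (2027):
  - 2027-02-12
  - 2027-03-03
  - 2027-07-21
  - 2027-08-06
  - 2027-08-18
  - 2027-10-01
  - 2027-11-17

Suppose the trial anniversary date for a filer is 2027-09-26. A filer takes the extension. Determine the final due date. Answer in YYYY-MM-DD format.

2027-11-12

The first month after 2027-09-26 is October 2027, whose last day is 2027-10-31.
2027-10-31 falls on a Sunday. Rolling to the preceding business day gives 2027-10-29, a Friday.
The 15-calendar-day extension moves the deadline from 2027-10-29 to 2027-11-13.
2027-11-13 falls on a Saturday. Rolling to the preceding business day gives 2027-11-12, a Friday.
So the filing is due 2027-11-12.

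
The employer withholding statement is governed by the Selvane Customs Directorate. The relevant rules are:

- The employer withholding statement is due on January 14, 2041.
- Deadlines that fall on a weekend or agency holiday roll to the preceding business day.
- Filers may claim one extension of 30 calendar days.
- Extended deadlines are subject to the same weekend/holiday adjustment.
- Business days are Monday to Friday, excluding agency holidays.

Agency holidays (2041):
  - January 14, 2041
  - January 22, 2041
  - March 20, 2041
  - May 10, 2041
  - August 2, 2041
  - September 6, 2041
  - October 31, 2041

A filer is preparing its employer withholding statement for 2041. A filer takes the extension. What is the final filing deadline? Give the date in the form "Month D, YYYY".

The stated deadline is January 14, 2041.
Because January 14, 2041 is a listed holiday, the deadline becomes January 11, 2041 (Friday).
The 30-calendar-day extension moves the deadline from January 11, 2041 to February 10, 2041.
February 10, 2041 falls on a Sunday. Rolling to the preceding business day gives February 8, 2041, a Friday.
Deadline: February 8, 2041.

February 8, 2041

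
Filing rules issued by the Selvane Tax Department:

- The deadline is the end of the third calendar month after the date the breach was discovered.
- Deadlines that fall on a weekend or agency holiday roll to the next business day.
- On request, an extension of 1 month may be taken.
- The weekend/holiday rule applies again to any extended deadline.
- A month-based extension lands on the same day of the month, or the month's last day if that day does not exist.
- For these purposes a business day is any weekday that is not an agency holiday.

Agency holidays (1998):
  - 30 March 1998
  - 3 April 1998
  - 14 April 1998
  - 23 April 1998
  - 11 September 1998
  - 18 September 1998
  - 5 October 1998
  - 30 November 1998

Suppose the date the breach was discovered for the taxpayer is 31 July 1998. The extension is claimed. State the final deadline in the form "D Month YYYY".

2 December 1998

The third month after 31 July 1998 is October 1998, whose last day is 31 October 1998.
Because 31 October 1998 is a Saturday, the deadline becomes 2 November 1998 (Monday).
Applying the 1 month extension: 1 month after 2 November 1998 is 2 December 1998.
Since 2 December 1998 is a Wednesday and not a holiday, the date is unchanged.
The final due date is 2 December 1998.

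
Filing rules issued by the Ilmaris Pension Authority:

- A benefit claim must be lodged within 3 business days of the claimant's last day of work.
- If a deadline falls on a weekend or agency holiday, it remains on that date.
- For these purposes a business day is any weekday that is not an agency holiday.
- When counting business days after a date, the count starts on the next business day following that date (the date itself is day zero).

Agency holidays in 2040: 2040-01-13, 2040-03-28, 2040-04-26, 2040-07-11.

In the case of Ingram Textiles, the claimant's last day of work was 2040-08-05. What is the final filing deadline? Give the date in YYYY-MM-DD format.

3 business days after 2040-08-05, excluding weekends and holidays, is 2040-08-08.
2040-08-08 falls on a Wednesday. The rules make no weekend/holiday allowance, so it remains 2040-08-08.
So the filing is due 2040-08-08.

2040-08-08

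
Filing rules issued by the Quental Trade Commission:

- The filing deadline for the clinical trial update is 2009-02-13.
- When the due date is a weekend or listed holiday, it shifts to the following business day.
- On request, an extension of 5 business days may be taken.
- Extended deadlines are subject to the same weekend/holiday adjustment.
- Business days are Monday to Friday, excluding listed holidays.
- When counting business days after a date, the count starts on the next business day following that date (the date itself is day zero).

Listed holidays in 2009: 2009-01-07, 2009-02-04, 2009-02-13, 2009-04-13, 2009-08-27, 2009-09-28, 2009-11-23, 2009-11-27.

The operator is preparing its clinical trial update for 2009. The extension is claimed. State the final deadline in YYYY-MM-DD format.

2009-02-23

Start from the fixed due date, 2009-02-13.
2009-02-13 falls on a listed holiday. Rolling to the next business day gives 2009-02-16, a Monday.
Applying the 5-business-day extension: 5 business days after 2009-02-16 is 2009-02-23.
2009-02-23 falls on a Monday, which is a business day, so no adjustment is needed.
The final due date is 2009-02-23.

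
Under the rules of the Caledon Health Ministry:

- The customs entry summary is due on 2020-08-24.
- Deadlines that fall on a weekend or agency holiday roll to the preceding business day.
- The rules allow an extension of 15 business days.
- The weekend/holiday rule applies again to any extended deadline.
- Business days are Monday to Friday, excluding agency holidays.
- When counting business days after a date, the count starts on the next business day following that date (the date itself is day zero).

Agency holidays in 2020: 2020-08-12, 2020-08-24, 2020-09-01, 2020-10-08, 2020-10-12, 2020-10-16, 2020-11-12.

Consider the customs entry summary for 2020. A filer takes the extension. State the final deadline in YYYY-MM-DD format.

2020-09-15

The stated deadline is 2020-08-24.
2020-08-24 is a listed holiday, so it moves to the preceding business day, 2020-08-21 (Friday).
Counting 15 further business days from 2020-08-21 reaches 2020-09-15.
2020-09-15 is a Tuesday and not a listed holiday, so it stands.
So the filing is due 2020-09-15.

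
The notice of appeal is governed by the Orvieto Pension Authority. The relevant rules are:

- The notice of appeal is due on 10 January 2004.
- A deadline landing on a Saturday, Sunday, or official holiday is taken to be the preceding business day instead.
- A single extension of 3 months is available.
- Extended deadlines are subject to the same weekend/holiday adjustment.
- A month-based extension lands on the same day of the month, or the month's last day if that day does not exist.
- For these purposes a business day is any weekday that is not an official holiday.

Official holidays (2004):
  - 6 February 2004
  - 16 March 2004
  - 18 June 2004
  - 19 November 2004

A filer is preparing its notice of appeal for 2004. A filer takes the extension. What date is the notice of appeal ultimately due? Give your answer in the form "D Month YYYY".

9 April 2004

Start from the fixed due date, 10 January 2004.
10 January 2004 is a Saturday; the preceding business day is 9 January 2004 (Friday).
Applying the 3 months extension: 3 months after 9 January 2004 is 9 April 2004.
9 April 2004 is a Friday and not a listed holiday, so it stands.
Final deadline: 9 April 2004.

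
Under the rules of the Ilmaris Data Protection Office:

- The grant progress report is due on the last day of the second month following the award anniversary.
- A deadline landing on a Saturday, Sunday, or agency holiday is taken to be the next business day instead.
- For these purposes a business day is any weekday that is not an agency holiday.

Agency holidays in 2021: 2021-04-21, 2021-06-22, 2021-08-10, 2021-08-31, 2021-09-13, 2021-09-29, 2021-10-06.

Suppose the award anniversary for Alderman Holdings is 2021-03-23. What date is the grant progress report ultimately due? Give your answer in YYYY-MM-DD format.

2 months after 2021-03-23 is May 2021; that month ends on 2021-05-31.
2021-05-31 is a Monday and not a listed holiday, so it stands.
The final due date is 2021-05-31.

2021-05-31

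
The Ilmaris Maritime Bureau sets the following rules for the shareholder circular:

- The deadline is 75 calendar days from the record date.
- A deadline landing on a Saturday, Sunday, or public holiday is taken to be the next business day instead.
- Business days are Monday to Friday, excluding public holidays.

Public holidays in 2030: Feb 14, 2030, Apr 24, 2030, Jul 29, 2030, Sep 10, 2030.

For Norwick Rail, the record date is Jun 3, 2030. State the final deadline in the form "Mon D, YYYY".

Aug 19, 2030

75 calendar days after Jun 3, 2030 is Aug 17, 2030.
Aug 17, 2030 is a Saturday; the next business day is Aug 19, 2030 (Monday).
Final deadline: Aug 19, 2030.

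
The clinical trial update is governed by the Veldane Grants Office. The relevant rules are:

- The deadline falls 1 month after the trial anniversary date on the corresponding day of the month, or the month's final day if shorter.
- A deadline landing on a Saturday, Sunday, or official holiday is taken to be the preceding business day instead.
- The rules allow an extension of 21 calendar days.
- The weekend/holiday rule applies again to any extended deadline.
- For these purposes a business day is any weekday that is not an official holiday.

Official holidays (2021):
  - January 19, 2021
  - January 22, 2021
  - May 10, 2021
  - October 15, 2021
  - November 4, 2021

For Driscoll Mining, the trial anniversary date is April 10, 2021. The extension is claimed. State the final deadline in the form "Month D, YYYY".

Moving 1 month forward from April 10, 2021 on the corresponding day gives May 10, 2021.
May 10, 2021 is a listed holiday; the preceding business day is May 7, 2021 (Friday).
The 21-calendar-day extension moves the deadline from May 7, 2021 to May 28, 2021.
Since May 28, 2021 is a Friday and not a holiday, the date is unchanged.
So the filing is due May 28, 2021.

May 28, 2021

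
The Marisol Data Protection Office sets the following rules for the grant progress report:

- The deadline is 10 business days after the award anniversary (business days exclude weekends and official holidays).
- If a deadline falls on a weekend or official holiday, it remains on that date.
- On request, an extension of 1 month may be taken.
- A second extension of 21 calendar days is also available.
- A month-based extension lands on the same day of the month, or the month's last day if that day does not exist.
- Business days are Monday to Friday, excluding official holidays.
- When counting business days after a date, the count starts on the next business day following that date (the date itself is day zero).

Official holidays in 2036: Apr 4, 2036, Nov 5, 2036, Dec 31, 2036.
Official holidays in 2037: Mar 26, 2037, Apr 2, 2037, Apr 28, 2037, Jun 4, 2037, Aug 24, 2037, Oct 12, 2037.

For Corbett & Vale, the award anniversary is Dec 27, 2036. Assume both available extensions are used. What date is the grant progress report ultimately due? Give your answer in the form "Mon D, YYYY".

Mar 5, 2037

Starting the day after Dec 27, 2036 and counting 10 business days lands on Jan 12, 2037.
Jan 12, 2037 is a Monday; no weekend or holiday adjustment applies.
The 1 month extension carries Jan 12, 2037 to Feb 12, 2037.
Feb 12, 2037 falls on a Thursday. The rules make no weekend/holiday allowance, so it remains Feb 12, 2037.
The 21-calendar-day extension moves the deadline from Feb 12, 2037 to Mar 5, 2037.
Mar 5, 2037 is a Thursday; no weekend or holiday adjustment applies.
So the filing is due Mar 5, 2037.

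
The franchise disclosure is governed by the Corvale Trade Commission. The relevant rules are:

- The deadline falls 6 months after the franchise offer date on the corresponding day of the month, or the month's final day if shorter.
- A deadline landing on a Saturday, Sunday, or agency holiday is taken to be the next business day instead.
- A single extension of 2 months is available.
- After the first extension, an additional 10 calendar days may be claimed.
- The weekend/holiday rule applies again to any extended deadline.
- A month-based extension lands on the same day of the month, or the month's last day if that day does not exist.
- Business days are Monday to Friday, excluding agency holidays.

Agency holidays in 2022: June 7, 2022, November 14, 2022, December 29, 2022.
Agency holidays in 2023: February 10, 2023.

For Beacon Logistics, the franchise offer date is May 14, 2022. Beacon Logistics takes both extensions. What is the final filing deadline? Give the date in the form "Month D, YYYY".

January 26, 2023

Moving 6 months forward from May 14, 2022 on the corresponding day gives November 14, 2022.
Because November 14, 2022 is a listed holiday, the deadline becomes November 15, 2022 (Tuesday).
The 2 months extension carries November 15, 2022 to January 15, 2023.
January 15, 2023 is a Sunday; the next business day is January 16, 2023 (Monday).
Add the 10 calendar-day extension to January 16, 2023: January 26, 2023.
January 26, 2023 (Thursday) is already a business day.
So the filing is due January 26, 2023.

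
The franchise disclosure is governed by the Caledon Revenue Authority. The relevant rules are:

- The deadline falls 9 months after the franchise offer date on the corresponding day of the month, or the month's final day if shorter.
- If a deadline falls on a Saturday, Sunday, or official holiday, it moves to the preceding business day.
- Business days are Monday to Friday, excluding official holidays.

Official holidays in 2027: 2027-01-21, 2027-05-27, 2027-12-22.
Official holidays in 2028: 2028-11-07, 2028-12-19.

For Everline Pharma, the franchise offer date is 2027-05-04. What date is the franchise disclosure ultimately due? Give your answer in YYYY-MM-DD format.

2028-02-04

Moving 9 months forward from 2027-05-04 on the corresponding day gives 2028-02-04.
2028-02-04 (Friday) is already a business day.
Deadline: 2028-02-04.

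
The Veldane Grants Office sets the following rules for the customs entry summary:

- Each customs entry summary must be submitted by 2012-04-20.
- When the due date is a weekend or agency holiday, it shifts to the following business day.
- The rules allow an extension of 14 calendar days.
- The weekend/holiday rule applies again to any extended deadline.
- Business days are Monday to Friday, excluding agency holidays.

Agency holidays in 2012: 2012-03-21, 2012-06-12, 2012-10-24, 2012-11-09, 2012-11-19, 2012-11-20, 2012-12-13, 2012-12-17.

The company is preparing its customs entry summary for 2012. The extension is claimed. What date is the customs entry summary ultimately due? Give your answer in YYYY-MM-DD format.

Start from the fixed due date, 2012-04-20.
Since 2012-04-20 is a Friday and not a holiday, the date is unchanged.
Add the 14 calendar-day extension to 2012-04-20: 2012-05-04.
Since 2012-05-04 is a Friday and not a holiday, the date is unchanged.
Deadline: 2012-05-04.

2012-05-04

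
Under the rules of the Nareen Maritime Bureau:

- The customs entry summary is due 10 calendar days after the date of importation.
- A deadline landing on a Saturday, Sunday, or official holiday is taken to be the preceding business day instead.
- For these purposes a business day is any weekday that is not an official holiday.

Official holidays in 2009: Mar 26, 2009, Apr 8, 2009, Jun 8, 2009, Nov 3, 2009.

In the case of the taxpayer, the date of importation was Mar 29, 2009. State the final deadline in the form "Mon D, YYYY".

Trigger date Mar 29, 2009 + 10 calendar days = Apr 8, 2009.
Apr 8, 2009 falls on a listed holiday. Rolling to the preceding business day gives Apr 7, 2009, a Tuesday.
Final deadline: Apr 7, 2009.

Apr 7, 2009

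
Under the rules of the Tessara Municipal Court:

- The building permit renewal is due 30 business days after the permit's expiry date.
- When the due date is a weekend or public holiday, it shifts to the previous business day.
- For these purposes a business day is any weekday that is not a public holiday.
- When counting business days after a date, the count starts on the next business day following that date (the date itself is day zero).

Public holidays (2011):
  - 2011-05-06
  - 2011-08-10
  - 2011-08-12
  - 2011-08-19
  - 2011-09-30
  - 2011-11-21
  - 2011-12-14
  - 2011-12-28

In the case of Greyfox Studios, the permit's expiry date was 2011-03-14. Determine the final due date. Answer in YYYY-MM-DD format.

2011-04-25

Starting the day after 2011-03-14 and counting 30 business days lands on 2011-04-25.
2011-04-25 (Monday) is already a business day.
The final due date is 2011-04-25.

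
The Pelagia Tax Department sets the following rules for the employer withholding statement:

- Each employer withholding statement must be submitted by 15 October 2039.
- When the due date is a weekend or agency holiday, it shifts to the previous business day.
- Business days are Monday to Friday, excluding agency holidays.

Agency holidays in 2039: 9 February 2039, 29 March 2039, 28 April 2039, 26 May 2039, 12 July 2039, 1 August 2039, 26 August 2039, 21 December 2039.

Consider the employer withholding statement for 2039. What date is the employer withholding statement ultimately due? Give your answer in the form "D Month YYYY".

14 October 2039

The statutory due date is 15 October 2039.
Because 15 October 2039 is a Saturday, the deadline becomes 14 October 2039 (Friday).
Deadline: 14 October 2039.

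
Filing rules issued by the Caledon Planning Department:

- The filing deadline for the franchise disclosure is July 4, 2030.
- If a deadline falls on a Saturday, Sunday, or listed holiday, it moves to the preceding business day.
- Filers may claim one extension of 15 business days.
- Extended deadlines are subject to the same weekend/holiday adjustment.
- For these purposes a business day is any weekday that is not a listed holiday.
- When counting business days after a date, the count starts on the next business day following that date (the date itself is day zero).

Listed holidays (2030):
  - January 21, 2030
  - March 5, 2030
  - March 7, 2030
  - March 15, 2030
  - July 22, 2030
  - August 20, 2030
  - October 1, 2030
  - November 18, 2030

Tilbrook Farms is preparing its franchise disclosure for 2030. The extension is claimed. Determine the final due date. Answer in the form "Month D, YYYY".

July 26, 2030

Start from the fixed due date, July 4, 2030.
July 4, 2030 (Thursday) is already a business day.
Applying the 15-business-day extension: 15 business days after July 4, 2030 is July 26, 2030.
July 26, 2030 (Friday) is already a business day.
Final deadline: July 26, 2030.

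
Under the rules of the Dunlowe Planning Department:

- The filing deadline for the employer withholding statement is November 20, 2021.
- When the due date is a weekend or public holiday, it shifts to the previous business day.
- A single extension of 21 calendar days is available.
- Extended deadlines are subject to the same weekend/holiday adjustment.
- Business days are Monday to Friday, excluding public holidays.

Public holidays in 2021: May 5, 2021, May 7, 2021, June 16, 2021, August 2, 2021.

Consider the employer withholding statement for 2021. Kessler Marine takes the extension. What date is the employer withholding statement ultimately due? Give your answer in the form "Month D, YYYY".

The statutory due date is November 20, 2021.
November 20, 2021 falls on a Saturday. Rolling to the preceding business day gives November 19, 2021, a Friday.
With the 21-day extension, November 19, 2021 becomes December 10, 2021.
December 10, 2021 (Friday) is already a business day.
Final deadline: December 10, 2021.

December 10, 2021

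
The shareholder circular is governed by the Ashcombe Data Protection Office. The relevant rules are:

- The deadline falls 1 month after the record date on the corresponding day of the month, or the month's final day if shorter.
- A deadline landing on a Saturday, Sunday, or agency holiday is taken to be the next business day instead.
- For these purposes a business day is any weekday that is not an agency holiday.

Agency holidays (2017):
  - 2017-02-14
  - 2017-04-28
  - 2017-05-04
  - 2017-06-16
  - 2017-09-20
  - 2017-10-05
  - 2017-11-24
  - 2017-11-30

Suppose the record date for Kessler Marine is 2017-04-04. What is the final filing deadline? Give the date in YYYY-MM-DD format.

2017-05-05

1 month from 2017-04-04 is 2017-05-04.
2017-05-04 is a listed holiday, so it moves to the next business day, 2017-05-05 (Friday).
Deadline: 2017-05-05.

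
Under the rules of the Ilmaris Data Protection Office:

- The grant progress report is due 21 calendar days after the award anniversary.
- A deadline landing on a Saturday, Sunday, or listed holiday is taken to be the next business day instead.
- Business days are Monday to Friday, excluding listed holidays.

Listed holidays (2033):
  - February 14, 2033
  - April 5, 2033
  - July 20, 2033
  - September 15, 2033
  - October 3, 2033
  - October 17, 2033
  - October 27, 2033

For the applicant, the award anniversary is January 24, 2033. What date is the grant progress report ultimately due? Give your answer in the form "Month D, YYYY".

February 15, 2033

Adding 21 calendar days to January 24, 2033 gives February 14, 2033.
February 14, 2033 is a listed holiday, so it moves to the next business day, February 15, 2033 (Tuesday).
The final due date is February 15, 2033.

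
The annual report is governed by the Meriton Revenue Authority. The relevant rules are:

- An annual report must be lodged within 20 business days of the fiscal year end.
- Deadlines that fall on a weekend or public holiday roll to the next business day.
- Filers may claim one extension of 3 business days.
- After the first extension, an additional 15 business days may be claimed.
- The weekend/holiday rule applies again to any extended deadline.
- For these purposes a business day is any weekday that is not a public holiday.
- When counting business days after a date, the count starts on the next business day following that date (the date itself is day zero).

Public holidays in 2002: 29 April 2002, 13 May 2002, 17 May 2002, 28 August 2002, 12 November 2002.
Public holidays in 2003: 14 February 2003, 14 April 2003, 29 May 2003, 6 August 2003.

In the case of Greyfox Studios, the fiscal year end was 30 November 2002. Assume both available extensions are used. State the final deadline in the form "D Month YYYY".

20 business days after 30 November 2002, excluding weekends and holidays, is 27 December 2002.
27 December 2002 is a Friday and not a listed holiday, so it stands.
Applying the 3-business-day extension: 3 business days after 27 December 2002 is 1 January 2003.
1 January 2003 falls on a Wednesday, which is a business day, so no adjustment is needed.
The 15-business-day extension runs from 1 January 2003 to 22 January 2003.
22 January 2003 falls on a Wednesday, which is a business day, so no adjustment is needed.
Deadline: 22 January 2003.

22 January 2003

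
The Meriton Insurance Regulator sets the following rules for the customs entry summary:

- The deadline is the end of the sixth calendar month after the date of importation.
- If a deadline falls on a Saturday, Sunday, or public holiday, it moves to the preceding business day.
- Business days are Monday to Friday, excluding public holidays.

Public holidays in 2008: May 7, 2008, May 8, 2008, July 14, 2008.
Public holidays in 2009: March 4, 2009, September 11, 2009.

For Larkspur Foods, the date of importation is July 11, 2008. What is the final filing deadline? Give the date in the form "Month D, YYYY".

January 30, 2009

6 months after July 11, 2008 falls in January 2009; the last day of that month is January 31, 2009.
Because January 31, 2009 is a Saturday, the deadline becomes January 30, 2009 (Friday).
Deadline: January 30, 2009.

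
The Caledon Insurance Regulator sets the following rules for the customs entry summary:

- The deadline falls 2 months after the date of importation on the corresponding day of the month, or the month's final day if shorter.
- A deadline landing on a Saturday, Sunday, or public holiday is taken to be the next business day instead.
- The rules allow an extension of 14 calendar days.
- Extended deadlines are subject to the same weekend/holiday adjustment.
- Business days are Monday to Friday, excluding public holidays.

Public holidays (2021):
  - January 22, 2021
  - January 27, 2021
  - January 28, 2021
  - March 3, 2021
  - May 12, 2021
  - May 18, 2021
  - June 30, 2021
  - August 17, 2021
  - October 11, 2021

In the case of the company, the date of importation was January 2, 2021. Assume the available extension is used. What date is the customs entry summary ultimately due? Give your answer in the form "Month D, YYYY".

March 16, 2021

Moving 2 months forward from January 2, 2021 on the corresponding day gives March 2, 2021.
March 2, 2021 falls on a Tuesday, which is a business day, so no adjustment is needed.
With the 14-day extension, March 2, 2021 becomes March 16, 2021.
Since March 16, 2021 is a Tuesday and not a holiday, the date is unchanged.
Final deadline: March 16, 2021.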